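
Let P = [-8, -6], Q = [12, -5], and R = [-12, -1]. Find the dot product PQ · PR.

PQ = Q − P = (20, 1)
PR = R − P = (-4, 5)
PQ · PR = 20·(-4) + 1·5 = -80 + 5 = -75

-75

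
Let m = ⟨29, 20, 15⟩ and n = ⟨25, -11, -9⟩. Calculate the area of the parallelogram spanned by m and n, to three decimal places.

1037.054

i: 20·(-9) - 15·(-11) = -180 - (-165) = -15
j: 15·25 - 29·(-9) = 375 - (-261) = 636
k: 29·(-11) - 20·25 = -319 - 500 = -819
m × n = (-15, 636, -819)
|m × n| = √((-15)² + 636² + (-819)²) = √1075482 ≈ 1037.0545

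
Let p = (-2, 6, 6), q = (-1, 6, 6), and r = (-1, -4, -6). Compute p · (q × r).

12

q × r:
i: 6·(-6) - 6·(-4) = -36 - (-24) = -12
j: 6·(-1) - (-1)·(-6) = -6 - 6 = -12
k: (-1)·(-4) - 6·(-1) = 4 - (-6) = 10
q × r = (-12, -12, 10)
p · (q × r) = (-2)·(-12) + 6·(-12) + 6·10 = 24 - 72 + 60 = 12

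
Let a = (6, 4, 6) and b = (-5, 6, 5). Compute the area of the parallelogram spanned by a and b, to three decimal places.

83.618

i: 4·5 - 6·6 = 20 - 36 = -16
j: 6·(-5) - 6·5 = -30 - 30 = -60
k: 6·6 - 4·(-5) = 36 - (-20) = 56
a × b = (-16, -60, 56)
|a × b| = √((-16)² + (-60)² + 56²) = √6992 ≈ 83.6182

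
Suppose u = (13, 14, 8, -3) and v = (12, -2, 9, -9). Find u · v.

u · v = 13·12 + 14·(-2) + 8·9 + (-3)·(-9) = 156 - 28 + 72 + 27 = 227

227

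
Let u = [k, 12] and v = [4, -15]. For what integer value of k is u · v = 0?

45

u · v = k·4 + 12·(-15) = -180 + 4k
Set equal to 0: 4k = 180, so k = 45.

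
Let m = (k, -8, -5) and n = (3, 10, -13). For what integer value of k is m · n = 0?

5

m · n = k·3 + (-8)·10 + (-5)·(-13) = -15 + 3k
Set equal to 0: 3k = 15, so k = 5.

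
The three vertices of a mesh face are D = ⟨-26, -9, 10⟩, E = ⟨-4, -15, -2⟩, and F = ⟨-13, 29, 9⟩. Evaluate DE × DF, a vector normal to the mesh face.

DE = (22, -6, -12)
DF = (13, 38, -1)
i: (-6)·(-1) - (-12)·38 = 6 - (-456) = 462
j: (-12)·13 - 22·(-1) = -156 - (-22) = -134
k: 22·38 - (-6)·13 = 836 - (-78) = 914
DE × DF = (462, -134, 914)

(462, -134, 914)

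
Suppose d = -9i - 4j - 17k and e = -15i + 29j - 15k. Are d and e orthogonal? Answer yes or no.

no

d · e = (-9)·(-15) + (-4)·29 + (-17)·(-15) = 135 - 116 + 255 = 274
Nonzero, so the vectors are not orthogonal.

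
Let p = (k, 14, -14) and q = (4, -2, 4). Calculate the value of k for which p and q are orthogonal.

p · q = k·4 + 14·(-2) + (-14)·4 = -84 + 4k
Set equal to 0: 4k = 84, so k = 21.

21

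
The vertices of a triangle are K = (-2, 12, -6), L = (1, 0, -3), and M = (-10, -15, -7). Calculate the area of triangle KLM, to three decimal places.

100.522

KL = (3, -12, 3),  KM = (-8, -27, -1)
i: (-12)·(-1) - 3·(-27) = 12 - (-81) = 93
j: 3·(-8) - 3·(-1) = -24 - (-3) = -21
k: 3·(-27) - (-12)·(-8) = -81 - 96 = -177
KL × KM = (93, -21, -177)
|KL × KM| = √40419 ≈ 201.0448
area = ½ · 201.0448 ≈ 100.522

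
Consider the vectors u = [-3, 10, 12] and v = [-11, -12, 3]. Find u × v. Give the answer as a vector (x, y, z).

i: 10·3 - 12·(-12) = 30 - (-144) = 174
j: 12·(-11) - (-3)·3 = -132 - (-9) = -123
k: (-3)·(-12) - 10·(-11) = 36 - (-110) = 146
u × v = (174, -123, 146)

(174, -123, 146)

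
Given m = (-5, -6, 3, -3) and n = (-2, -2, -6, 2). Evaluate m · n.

-2

m · n = (-5)·(-2) + (-6)·(-2) + 3·(-6) + (-3)·2 = 10 + 12 - 18 - 6 = -2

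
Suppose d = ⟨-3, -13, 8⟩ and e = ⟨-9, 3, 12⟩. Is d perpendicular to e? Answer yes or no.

no

d · e = (-3)·(-9) + (-13)·3 + 8·12 = 27 - 39 + 96 = 84
Nonzero, so the vectors are not orthogonal.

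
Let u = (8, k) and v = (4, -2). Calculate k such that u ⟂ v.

u · v = 8·4 + k·(-2) = 32 - 2k
Set equal to 0: -2k = -32, so k = 16.

16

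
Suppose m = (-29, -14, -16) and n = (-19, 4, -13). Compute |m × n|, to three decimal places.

i: (-14)·(-13) - (-16)·4 = 182 - (-64) = 246
j: (-16)·(-19) - (-29)·(-13) = 304 - 377 = -73
k: (-29)·4 - (-14)·(-19) = -116 - 266 = -382
m × n = (246, -73, -382)
|m × n| = √(246² + (-73)² + (-382)²) = √211769 ≈ 460.1837

460.184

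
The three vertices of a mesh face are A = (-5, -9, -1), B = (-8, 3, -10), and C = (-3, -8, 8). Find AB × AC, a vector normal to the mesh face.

AB = (-3, 12, -9)
AC = (2, 1, 9)
i: 12·9 - (-9)·1 = 108 - (-9) = 117
j: (-9)·2 - (-3)·9 = -18 - (-27) = 9
k: (-3)·1 - 12·2 = -3 - 24 = -27
AB × AC = (117, 9, -27)

(117, 9, -27)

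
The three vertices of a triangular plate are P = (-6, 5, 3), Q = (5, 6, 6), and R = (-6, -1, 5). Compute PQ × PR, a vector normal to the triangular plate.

(20, -22, -66)

PQ = (11, 1, 3)
PR = (0, -6, 2)
i: 1·2 - 3·(-6) = 2 - (-18) = 20
j: 3·0 - 11·2 = 0 - 22 = -22
k: 11·(-6) - 1·0 = -66 - 0 = -66
PQ × PR = (20, -22, -66)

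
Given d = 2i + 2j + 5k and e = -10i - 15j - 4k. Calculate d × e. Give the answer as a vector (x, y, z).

i: 2·(-4) - 5·(-15) = -8 - (-75) = 67
j: 5·(-10) - 2·(-4) = -50 - (-8) = -42
k: 2·(-15) - 2·(-10) = -30 - (-20) = -10
d × e = (67, -42, -10)

(67, -42, -10)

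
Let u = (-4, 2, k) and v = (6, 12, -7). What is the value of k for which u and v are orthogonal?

0

u · v = (-4)·6 + 2·12 + k·(-7) = 0 - 7k
Set equal to 0: -7k = 0, so k = 0.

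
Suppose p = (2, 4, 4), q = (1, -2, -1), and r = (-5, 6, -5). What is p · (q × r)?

56

q × r:
i: (-2)·(-5) - (-1)·6 = 10 - (-6) = 16
j: (-1)·(-5) - 1·(-5) = 5 - (-5) = 10
k: 1·6 - (-2)·(-5) = 6 - 10 = -4
q × r = (16, 10, -4)
p · (q × r) = 2·16 + 4·10 + 4·(-4) = 32 + 40 - 16 = 56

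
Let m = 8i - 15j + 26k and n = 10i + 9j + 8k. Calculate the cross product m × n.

(-354, 196, 222)

i: (-15)·8 - 26·9 = -120 - 234 = -354
j: 26·10 - 8·8 = 260 - 64 = 196
k: 8·9 - (-15)·10 = 72 - (-150) = 222
m × n = (-354, 196, 222)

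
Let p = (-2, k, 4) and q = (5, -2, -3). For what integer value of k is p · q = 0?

p · q = (-2)·5 + k·(-2) + 4·(-3) = -22 - 2k
Set equal to 0: -2k = 22, so k = -11.

-11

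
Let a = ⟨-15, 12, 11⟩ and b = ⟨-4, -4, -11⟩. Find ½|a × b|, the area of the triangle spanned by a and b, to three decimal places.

i: 12·(-11) - 11·(-4) = -132 - (-44) = -88
j: 11·(-4) - (-15)·(-11) = -44 - 165 = -209
k: (-15)·(-4) - 12·(-4) = 60 - (-48) = 108
a × b = (-88, -209, 108)
|a × b| = √((-88)² + (-209)² + 108²) = √63089 ≈ 251.1752
area = ½ · 251.1752 ≈ 125.588

125.588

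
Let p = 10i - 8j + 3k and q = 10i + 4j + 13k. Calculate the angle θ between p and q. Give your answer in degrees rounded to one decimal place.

p · q = 10·10 + (-8)·4 + 3·13 = 100 - 32 + 39 = 107
|p|² = 100 + 64 + 9 = 173,  |p| = √173 ≈ 13.152946
|q|² = 100 + 16 + 169 = 285,  |q| = √285 ≈ 16.881943
cos θ = 107 / (13.152946 · 16.881943) ≈ 0.48188
θ = arccos(0.48188) ≈ 61.2°

61.2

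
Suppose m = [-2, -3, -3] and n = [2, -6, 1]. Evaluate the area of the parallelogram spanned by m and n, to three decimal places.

i: (-3)·1 - (-3)·(-6) = -3 - 18 = -21
j: (-3)·2 - (-2)·1 = -6 - (-2) = -4
k: (-2)·(-6) - (-3)·2 = 12 - (-6) = 18
m × n = (-21, -4, 18)
|m × n| = √((-21)² + (-4)² + 18²) = √781 ≈ 27.9464

27.946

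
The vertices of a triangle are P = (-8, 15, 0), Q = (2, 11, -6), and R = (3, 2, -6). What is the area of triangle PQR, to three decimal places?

PQ = (10, -4, -6),  PR = (11, -13, -6)
i: (-4)·(-6) - (-6)·(-13) = 24 - 78 = -54
j: (-6)·11 - 10·(-6) = -66 - (-60) = -6
k: 10·(-13) - (-4)·11 = -130 - (-44) = -86
PQ × PR = (-54, -6, -86)
|PQ × PR| = √10348 ≈ 101.7251
area = ½ · 101.7251 ≈ 50.863

50.863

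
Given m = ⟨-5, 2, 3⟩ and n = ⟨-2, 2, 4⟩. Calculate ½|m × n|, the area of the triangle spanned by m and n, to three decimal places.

i: 2·4 - 3·2 = 8 - 6 = 2
j: 3·(-2) - (-5)·4 = -6 - (-20) = 14
k: (-5)·2 - 2·(-2) = -10 - (-4) = -6
m × n = (2, 14, -6)
|m × n| = √(2² + 14² + (-6)²) = √236 ≈ 15.3623
area = ½ · 15.3623 ≈ 7.681

7.681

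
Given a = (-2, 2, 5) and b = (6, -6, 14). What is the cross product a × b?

(58, 58, 0)

i: 2·14 - 5·(-6) = 28 - (-30) = 58
j: 5·6 - (-2)·14 = 30 - (-28) = 58
k: (-2)·(-6) - 2·6 = 12 - 12 = 0
a × b = (58, 58, 0)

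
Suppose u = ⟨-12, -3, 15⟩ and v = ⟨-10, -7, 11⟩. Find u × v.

(72, -18, 54)

i: (-3)·11 - 15·(-7) = -33 - (-105) = 72
j: 15·(-10) - (-12)·11 = -150 - (-132) = -18
k: (-12)·(-7) - (-3)·(-10) = 84 - 30 = 54
u × v = (72, -18, 54)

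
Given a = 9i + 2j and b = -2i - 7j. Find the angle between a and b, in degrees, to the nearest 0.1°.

118.5

a · b = 9·(-2) + 2·(-7) = -18 - 14 = -32
|a|² = 81 + 4 = 85,  |a| = √85 ≈ 9.219544
|b|² = 4 + 49 = 53,  |b| = √53 ≈ 7.280110
cos θ = -32 / (9.219544 · 7.280110) ≈ -0.47676
θ = arccos(-0.47676) ≈ 118.5°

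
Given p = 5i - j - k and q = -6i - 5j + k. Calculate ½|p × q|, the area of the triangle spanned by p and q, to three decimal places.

i: (-1)·1 - (-1)·(-5) = -1 - 5 = -6
j: (-1)·(-6) - 5·1 = 6 - 5 = 1
k: 5·(-5) - (-1)·(-6) = -25 - 6 = -31
p × q = (-6, 1, -31)
|p × q| = √((-6)² + 1² + (-31)²) = √998 ≈ 31.5911
area = ½ · 31.5911 ≈ 15.796

15.796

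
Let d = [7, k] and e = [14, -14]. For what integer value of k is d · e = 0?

7

d · e = 7·14 + k·(-14) = 98 - 14k
Set equal to 0: -14k = -98, so k = 7.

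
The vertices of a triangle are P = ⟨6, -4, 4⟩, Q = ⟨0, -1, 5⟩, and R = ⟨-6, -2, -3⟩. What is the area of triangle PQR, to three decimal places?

PQ = (-6, 3, 1),  PR = (-12, 2, -7)
i: 3·(-7) - 1·2 = -21 - 2 = -23
j: 1·(-12) - (-6)·(-7) = -12 - 42 = -54
k: (-6)·2 - 3·(-12) = -12 - (-36) = 24
PQ × PR = (-23, -54, 24)
|PQ × PR| = √4021 ≈ 63.4114
area = ½ · 63.4114 ≈ 31.706

31.706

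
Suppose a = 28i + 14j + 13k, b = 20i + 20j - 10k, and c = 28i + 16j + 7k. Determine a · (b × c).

b × c:
i: 20·7 - (-10)·16 = 140 - (-160) = 300
j: (-10)·28 - 20·7 = -280 - 140 = -420
k: 20·16 - 20·28 = 320 - 560 = -240
b × c = (300, -420, -240)
a · (b × c) = 28·300 + 14·(-420) + 13·(-240) = 8400 - 5880 - 3120 = -600

-600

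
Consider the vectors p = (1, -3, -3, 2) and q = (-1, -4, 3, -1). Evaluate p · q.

p · q = 1·(-1) + (-3)·(-4) + (-3)·3 + 2·(-1) = -1 + 12 - 9 - 2 = 0

0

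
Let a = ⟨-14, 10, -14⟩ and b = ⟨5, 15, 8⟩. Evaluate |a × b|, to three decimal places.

391.745

i: 10·8 - (-14)·15 = 80 - (-210) = 290
j: (-14)·5 - (-14)·8 = -70 - (-112) = 42
k: (-14)·15 - 10·5 = -210 - 50 = -260
a × b = (290, 42, -260)
|a × b| = √(290² + 42² + (-260)²) = √153464 ≈ 391.7448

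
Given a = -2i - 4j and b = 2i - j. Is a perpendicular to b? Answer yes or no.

a · b = (-2)·2 + (-4)·(-1) = -4 + 4 = 0
Zero, so the vectors are orthogonal.

yes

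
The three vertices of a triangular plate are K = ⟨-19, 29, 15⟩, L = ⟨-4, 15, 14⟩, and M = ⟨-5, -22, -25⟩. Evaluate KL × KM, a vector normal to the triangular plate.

(509, 586, -569)

KL = (15, -14, -1)
KM = (14, -51, -40)
i: (-14)·(-40) - (-1)·(-51) = 560 - 51 = 509
j: (-1)·14 - 15·(-40) = -14 - (-600) = 586
k: 15·(-51) - (-14)·14 = -765 - (-196) = -569
KL × KM = (509, 586, -569)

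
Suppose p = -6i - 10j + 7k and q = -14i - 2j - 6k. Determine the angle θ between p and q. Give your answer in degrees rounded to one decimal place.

72.7

p · q = (-6)·(-14) + (-10)·(-2) + 7·(-6) = 84 + 20 - 42 = 62
|p|² = 36 + 100 + 49 = 185,  |p| = √185 ≈ 13.601471
|q|² = 196 + 4 + 36 = 236,  |q| = √236 ≈ 15.362291
cos θ = 62 / (13.601471 · 15.362291) ≈ 0.29672
θ = arccos(0.29672) ≈ 72.7°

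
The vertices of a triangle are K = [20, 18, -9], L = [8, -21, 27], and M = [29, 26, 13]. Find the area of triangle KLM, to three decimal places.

656.522

KL = (-12, -39, 36),  KM = (9, 8, 22)
i: (-39)·22 - 36·8 = -858 - 288 = -1146
j: 36·9 - (-12)·22 = 324 - (-264) = 588
k: (-12)·8 - (-39)·9 = -96 - (-351) = 255
KL × KM = (-1146, 588, 255)
|KL × KM| = √1724085 ≈ 1313.0442
area = ½ · 1313.0442 ≈ 656.522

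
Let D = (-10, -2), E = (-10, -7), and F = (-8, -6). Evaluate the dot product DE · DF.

20

DE = E − D = (0, -5)
DF = F − D = (2, -4)
DE · DF = 0·2 + (-5)·(-4) = 0 + 20 = 20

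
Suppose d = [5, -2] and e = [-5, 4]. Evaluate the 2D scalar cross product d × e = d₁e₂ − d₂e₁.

10

5·4 - (-2)·(-5) = 20 - 10 = 10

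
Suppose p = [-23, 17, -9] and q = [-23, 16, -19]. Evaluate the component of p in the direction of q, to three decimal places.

28.713

p · q = (-23)·(-23) + 17·16 + (-9)·(-19) = 529 + 272 + 171 = 972
|q| = √(529 + 256 + 361) = √1146 ≈ 33.8526
comp_q p = 972 / √1146 ≈ 28.713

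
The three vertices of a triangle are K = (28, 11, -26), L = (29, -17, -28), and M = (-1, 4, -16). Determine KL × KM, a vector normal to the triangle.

(-294, 48, -819)

KL = (1, -28, -2)
KM = (-29, -7, 10)
i: (-28)·10 - (-2)·(-7) = -280 - 14 = -294
j: (-2)·(-29) - 1·10 = 58 - 10 = 48
k: 1·(-7) - (-28)·(-29) = -7 - 812 = -819
KL × KM = (-294, 48, -819)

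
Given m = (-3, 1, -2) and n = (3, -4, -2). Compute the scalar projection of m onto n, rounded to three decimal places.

-1.671

m · n = (-3)·3 + 1·(-4) + (-2)·(-2) = -9 - 4 + 4 = -9
|n| = √(9 + 16 + 4) = √29 ≈ 5.3852
comp_n m = -9 / √29 ≈ -1.671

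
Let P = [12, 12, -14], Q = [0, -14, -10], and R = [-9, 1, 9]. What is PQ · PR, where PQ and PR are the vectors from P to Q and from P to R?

PQ = Q − P = (-12, -26, 4)
PR = R − P = (-21, -11, 23)
PQ · PR = (-12)·(-21) + (-26)·(-11) + 4·23 = 252 + 286 + 92 = 630

630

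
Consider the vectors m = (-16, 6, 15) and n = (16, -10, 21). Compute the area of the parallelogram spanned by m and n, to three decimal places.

i: 6·21 - 15·(-10) = 126 - (-150) = 276
j: 15·16 - (-16)·21 = 240 - (-336) = 576
k: (-16)·(-10) - 6·16 = 160 - 96 = 64
m × n = (276, 576, 64)
|m × n| = √(276² + 576² + 64²) = √412048 ≈ 641.9097

641.910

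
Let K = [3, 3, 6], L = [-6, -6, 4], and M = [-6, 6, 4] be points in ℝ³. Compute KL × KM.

KL = (-9, -9, -2)
KM = (-9, 3, -2)
i: (-9)·(-2) - (-2)·3 = 18 - (-6) = 24
j: (-2)·(-9) - (-9)·(-2) = 18 - 18 = 0
k: (-9)·3 - (-9)·(-9) = -27 - 81 = -108
KL × KM = (24, 0, -108)

(24, 0, -108)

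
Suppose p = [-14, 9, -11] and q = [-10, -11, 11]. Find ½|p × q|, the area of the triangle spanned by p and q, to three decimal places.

180.081

i: 9·11 - (-11)·(-11) = 99 - 121 = -22
j: (-11)·(-10) - (-14)·11 = 110 - (-154) = 264
k: (-14)·(-11) - 9·(-10) = 154 - (-90) = 244
p × q = (-22, 264, 244)
|p × q| = √((-22)² + 264² + 244²) = √129716 ≈ 360.1611
area = ½ · 360.1611 ≈ 180.081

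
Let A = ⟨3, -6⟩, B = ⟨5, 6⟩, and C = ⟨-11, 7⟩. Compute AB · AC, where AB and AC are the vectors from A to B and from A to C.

AB = B − A = (2, 12)
AC = C − A = (-14, 13)
AB · AC = 2·(-14) + 12·13 = -28 + 156 = 128

128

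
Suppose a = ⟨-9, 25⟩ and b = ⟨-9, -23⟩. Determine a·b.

-494

a · b = (-9)·(-9) + 25·(-23) = 81 - 575 = -494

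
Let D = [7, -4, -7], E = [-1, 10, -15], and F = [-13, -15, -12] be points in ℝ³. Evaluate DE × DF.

(-158, 120, 368)

DE = (-8, 14, -8)
DF = (-20, -11, -5)
i: 14·(-5) - (-8)·(-11) = -70 - 88 = -158
j: (-8)·(-20) - (-8)·(-5) = 160 - 40 = 120
k: (-8)·(-11) - 14·(-20) = 88 - (-280) = 368
DE × DF = (-158, 120, 368)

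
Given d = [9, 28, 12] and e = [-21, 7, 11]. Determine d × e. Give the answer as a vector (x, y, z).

i: 28·11 - 12·7 = 308 - 84 = 224
j: 12·(-21) - 9·11 = -252 - 99 = -351
k: 9·7 - 28·(-21) = 63 - (-588) = 651
d × e = (224, -351, 651)

(224, -351, 651)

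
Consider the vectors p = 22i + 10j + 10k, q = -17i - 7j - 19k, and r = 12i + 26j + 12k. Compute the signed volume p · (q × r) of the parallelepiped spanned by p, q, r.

5200

q × r:
i: (-7)·12 - (-19)·26 = -84 - (-494) = 410
j: (-19)·12 - (-17)·12 = -228 - (-204) = -24
k: (-17)·26 - (-7)·12 = -442 - (-84) = -358
q × r = (410, -24, -358)
p · (q × r) = 22·410 + 10·(-24) + 10·(-358) = 9020 - 240 - 3580 = 5200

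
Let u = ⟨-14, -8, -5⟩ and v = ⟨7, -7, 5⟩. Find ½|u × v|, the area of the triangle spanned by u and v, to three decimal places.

87.416

i: (-8)·5 - (-5)·(-7) = -40 - 35 = -75
j: (-5)·7 - (-14)·5 = -35 - (-70) = 35
k: (-14)·(-7) - (-8)·7 = 98 - (-56) = 154
u × v = (-75, 35, 154)
|u × v| = √((-75)² + 35² + 154²) = √30566 ≈ 174.8313
area = ½ · 174.8313 ≈ 87.416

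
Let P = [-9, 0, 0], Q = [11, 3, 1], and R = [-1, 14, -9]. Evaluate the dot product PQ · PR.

PQ = Q − P = (20, 3, 1)
PR = R − P = (8, 14, -9)
PQ · PR = 20·8 + 3·14 + 1·(-9) = 160 + 42 - 9 = 193

193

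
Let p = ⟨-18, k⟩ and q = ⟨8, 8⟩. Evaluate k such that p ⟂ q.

p · q = (-18)·8 + k·8 = -144 + 8k
Set equal to 0: 8k = 144, so k = 18.

18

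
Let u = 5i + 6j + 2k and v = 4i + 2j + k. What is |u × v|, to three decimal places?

14.457

i: 6·1 - 2·2 = 6 - 4 = 2
j: 2·4 - 5·1 = 8 - 5 = 3
k: 5·2 - 6·4 = 10 - 24 = -14
u × v = (2, 3, -14)
|u × v| = √(2² + 3² + (-14)²) = √209 ≈ 14.4568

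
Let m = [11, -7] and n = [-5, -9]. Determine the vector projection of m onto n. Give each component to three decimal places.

m · n = 11·(-5) + (-7)·(-9) = -55 + 63 = 8
|n|² = 25 + 81 = 106
proj_n m = (8/106) · (-5, -9) ≈ (-0.377, -0.679)

(-0.377, -0.679)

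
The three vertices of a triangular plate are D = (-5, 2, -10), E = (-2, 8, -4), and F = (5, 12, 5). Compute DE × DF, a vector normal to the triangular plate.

(30, 15, -30)

DE = (3, 6, 6)
DF = (10, 10, 15)
i: 6·15 - 6·10 = 90 - 60 = 30
j: 6·10 - 3·15 = 60 - 45 = 15
k: 3·10 - 6·10 = 30 - 60 = -30
DE × DF = (30, 15, -30)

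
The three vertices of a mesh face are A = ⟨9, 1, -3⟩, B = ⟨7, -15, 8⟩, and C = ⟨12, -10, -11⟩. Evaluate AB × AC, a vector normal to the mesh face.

AB = (-2, -16, 11)
AC = (3, -11, -8)
i: (-16)·(-8) - 11·(-11) = 128 - (-121) = 249
j: 11·3 - (-2)·(-8) = 33 - 16 = 17
k: (-2)·(-11) - (-16)·3 = 22 - (-48) = 70
AB × AC = (249, 17, 70)

(249, 17, 70)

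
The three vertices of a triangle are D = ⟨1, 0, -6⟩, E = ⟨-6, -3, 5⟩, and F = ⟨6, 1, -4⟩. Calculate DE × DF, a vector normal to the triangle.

DE = (-7, -3, 11)
DF = (5, 1, 2)
i: (-3)·2 - 11·1 = -6 - 11 = -17
j: 11·5 - (-7)·2 = 55 - (-14) = 69
k: (-7)·1 - (-3)·5 = -7 - (-15) = 8
DE × DF = (-17, 69, 8)

(-17, 69, 8)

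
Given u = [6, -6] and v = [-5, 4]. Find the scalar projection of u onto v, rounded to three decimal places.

-8.433

u · v = 6·(-5) + (-6)·4 = -30 - 24 = -54
|v| = √(25 + 16) = √41 ≈ 6.4031
comp_v u = -54 / √41 ≈ -8.433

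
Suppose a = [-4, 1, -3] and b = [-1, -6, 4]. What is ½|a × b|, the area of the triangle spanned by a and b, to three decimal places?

17.190

i: 1·4 - (-3)·(-6) = 4 - 18 = -14
j: (-3)·(-1) - (-4)·4 = 3 - (-16) = 19
k: (-4)·(-6) - 1·(-1) = 24 - (-1) = 25
a × b = (-14, 19, 25)
|a × b| = √((-14)² + 19² + 25²) = √1182 ≈ 34.3802
area = ½ · 34.3802 ≈ 17.190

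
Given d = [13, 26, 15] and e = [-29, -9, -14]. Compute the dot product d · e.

d · e = 13·(-29) + 26·(-9) + 15·(-14) = -377 - 234 - 210 = -821

-821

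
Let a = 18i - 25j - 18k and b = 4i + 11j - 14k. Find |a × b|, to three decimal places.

i: (-25)·(-14) - (-18)·11 = 350 - (-198) = 548
j: (-18)·4 - 18·(-14) = -72 - (-252) = 180
k: 18·11 - (-25)·4 = 198 - (-100) = 298
a × b = (548, 180, 298)
|a × b| = √(548² + 180² + 298²) = √421508 ≈ 649.2365

649.236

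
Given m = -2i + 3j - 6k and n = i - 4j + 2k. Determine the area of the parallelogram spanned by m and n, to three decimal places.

i: 3·2 - (-6)·(-4) = 6 - 24 = -18
j: (-6)·1 - (-2)·2 = -6 - (-4) = -2
k: (-2)·(-4) - 3·1 = 8 - 3 = 5
m × n = (-18, -2, 5)
|m × n| = √((-18)² + (-2)² + 5²) = √353 ≈ 18.7883

18.788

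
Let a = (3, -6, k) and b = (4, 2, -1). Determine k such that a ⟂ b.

a · b = 3·4 + (-6)·2 + k·(-1) = 0 - 1k
Set equal to 0: -1k = 0, so k = 0.

0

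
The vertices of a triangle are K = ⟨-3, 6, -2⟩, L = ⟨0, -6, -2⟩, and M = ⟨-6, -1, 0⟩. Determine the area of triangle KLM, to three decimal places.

KL = (3, -12, 0),  KM = (-3, -7, 2)
i: (-12)·2 - 0·(-7) = -24 - 0 = -24
j: 0·(-3) - 3·2 = 0 - 6 = -6
k: 3·(-7) - (-12)·(-3) = -21 - 36 = -57
KL × KM = (-24, -6, -57)
|KL × KM| = √3861 ≈ 62.1369
area = ½ · 62.1369 ≈ 31.068

31.068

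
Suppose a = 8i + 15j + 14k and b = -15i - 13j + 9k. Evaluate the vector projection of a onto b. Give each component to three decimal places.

(5.968, 5.173, -3.581)

a · b = 8·(-15) + 15·(-13) + 14·9 = -120 - 195 + 126 = -189
|b|² = 225 + 169 + 81 = 475
proj_b a = (-189/475) · (-15, -13, 9) ≈ (5.968, 5.173, -3.581)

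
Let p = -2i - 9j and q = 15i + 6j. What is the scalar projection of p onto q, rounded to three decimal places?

-5.199

p · q = (-2)·15 + (-9)·6 = -30 - 54 = -84
|q| = √(225 + 36) = √261 ≈ 16.1555
comp_q p = -84 / √261 ≈ -5.199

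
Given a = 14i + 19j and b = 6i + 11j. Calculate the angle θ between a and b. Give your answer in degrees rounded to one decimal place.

7.8

a · b = 14·6 + 19·11 = 84 + 209 = 293
|a|² = 196 + 361 = 557,  |a| = √557 ≈ 23.600847
|b|² = 36 + 121 = 157,  |b| = √157 ≈ 12.529964
cos θ = 293 / (23.600847 · 12.529964) ≈ 0.99081
θ = arccos(0.99081) ≈ 7.8°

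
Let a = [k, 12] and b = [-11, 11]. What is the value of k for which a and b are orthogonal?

a · b = k·(-11) + 12·11 = 132 - 11k
Set equal to 0: -11k = -132, so k = 12.

12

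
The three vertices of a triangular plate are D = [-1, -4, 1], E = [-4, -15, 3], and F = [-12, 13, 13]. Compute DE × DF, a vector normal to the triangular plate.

(-166, 14, -172)

DE = (-3, -11, 2)
DF = (-11, 17, 12)
i: (-11)·12 - 2·17 = -132 - 34 = -166
j: 2·(-11) - (-3)·12 = -22 - (-36) = 14
k: (-3)·17 - (-11)·(-11) = -51 - 121 = -172
DE × DF = (-166, 14, -172)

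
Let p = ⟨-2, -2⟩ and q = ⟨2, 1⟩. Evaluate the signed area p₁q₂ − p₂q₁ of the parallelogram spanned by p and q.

(-2)·1 - (-2)·2 = -2 - (-4) = 2

2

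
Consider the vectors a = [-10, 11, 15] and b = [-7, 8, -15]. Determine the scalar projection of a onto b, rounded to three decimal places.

a · b = (-10)·(-7) + 11·8 + 15·(-15) = 70 + 88 - 225 = -67
|b| = √(49 + 64 + 225) = √338 ≈ 18.3848
comp_b a = -67 / √338 ≈ -3.644

-3.644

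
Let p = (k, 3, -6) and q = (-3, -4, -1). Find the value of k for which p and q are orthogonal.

p · q = k·(-3) + 3·(-4) + (-6)·(-1) = -6 - 3k
Set equal to 0: -3k = 6, so k = -2.

-2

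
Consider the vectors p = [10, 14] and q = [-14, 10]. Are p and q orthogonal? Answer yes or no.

yes

p · q = 10·(-14) + 14·10 = -140 + 140 = 0
Zero, so the vectors are orthogonal.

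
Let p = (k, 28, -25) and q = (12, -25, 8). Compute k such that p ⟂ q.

75

p · q = k·12 + 28·(-25) + (-25)·8 = -900 + 12k
Set equal to 0: 12k = 900, so k = 75.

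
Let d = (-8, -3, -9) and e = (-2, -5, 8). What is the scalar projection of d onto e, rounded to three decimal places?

d · e = (-8)·(-2) + (-3)·(-5) + (-9)·8 = 16 + 15 - 72 = -41
|e| = √(4 + 25 + 64) = √93 ≈ 9.6437
comp_e d = -41 / √93 ≈ -4.252

-4.252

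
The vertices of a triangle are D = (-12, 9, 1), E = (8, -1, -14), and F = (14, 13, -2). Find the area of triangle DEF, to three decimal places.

DE = (20, -10, -15),  DF = (26, 4, -3)
i: (-10)·(-3) - (-15)·4 = 30 - (-60) = 90
j: (-15)·26 - 20·(-3) = -390 - (-60) = -330
k: 20·4 - (-10)·26 = 80 - (-260) = 340
DE × DF = (90, -330, 340)
|DE × DF| = √232600 ≈ 482.2862
area = ½ · 482.2862 ≈ 241.143

241.143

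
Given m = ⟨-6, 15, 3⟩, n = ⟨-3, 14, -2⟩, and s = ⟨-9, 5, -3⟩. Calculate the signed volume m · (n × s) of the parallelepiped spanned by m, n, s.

660

n × s:
i: 14·(-3) - (-2)·5 = -42 - (-10) = -32
j: (-2)·(-9) - (-3)·(-3) = 18 - 9 = 9
k: (-3)·5 - 14·(-9) = -15 - (-126) = 111
n × s = (-32, 9, 111)
m · (n × s) = (-6)·(-32) + 15·9 + 3·111 = 192 + 135 + 333 = 660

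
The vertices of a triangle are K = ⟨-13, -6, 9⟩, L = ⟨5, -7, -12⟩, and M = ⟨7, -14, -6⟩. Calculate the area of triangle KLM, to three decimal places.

KL = (18, -1, -21),  KM = (20, -8, -15)
i: (-1)·(-15) - (-21)·(-8) = 15 - 168 = -153
j: (-21)·20 - 18·(-15) = -420 - (-270) = -150
k: 18·(-8) - (-1)·20 = -144 - (-20) = -124
KL × KM = (-153, -150, -124)
|KL × KM| = √61285 ≈ 247.5581
area = ½ · 247.5581 ≈ 123.779

123.779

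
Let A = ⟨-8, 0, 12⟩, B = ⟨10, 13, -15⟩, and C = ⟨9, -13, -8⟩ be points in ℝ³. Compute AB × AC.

(-611, -99, -455)

AB = (18, 13, -27)
AC = (17, -13, -20)
i: 13·(-20) - (-27)·(-13) = -260 - 351 = -611
j: (-27)·17 - 18·(-20) = -459 - (-360) = -99
k: 18·(-13) - 13·17 = -234 - 221 = -455
AB × AC = (-611, -99, -455)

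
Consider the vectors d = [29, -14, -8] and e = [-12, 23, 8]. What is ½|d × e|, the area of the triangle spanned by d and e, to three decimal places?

i: (-14)·8 - (-8)·23 = -112 - (-184) = 72
j: (-8)·(-12) - 29·8 = 96 - 232 = -136
k: 29·23 - (-14)·(-12) = 667 - 168 = 499
d × e = (72, -136, 499)
|d × e| = √(72² + (-136)² + 499²) = √272681 ≈ 522.1887
area = ½ · 522.1887 ≈ 261.094

261.094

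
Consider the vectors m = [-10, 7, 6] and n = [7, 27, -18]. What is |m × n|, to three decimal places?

i: 7·(-18) - 6·27 = -126 - 162 = -288
j: 6·7 - (-10)·(-18) = 42 - 180 = -138
k: (-10)·27 - 7·7 = -270 - 49 = -319
m × n = (-288, -138, -319)
|m × n| = √((-288)² + (-138)² + (-319)²) = √203749 ≈ 451.3856

451.386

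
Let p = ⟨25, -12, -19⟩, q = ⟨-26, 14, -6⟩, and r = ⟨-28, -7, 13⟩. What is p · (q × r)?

q × r:
i: 14·13 - (-6)·(-7) = 182 - 42 = 140
j: (-6)·(-28) - (-26)·13 = 168 - (-338) = 506
k: (-26)·(-7) - 14·(-28) = 182 - (-392) = 574
q × r = (140, 506, 574)
p · (q × r) = 25·140 + (-12)·506 + (-19)·574 = 3500 - 6072 - 10906 = -13478

-13478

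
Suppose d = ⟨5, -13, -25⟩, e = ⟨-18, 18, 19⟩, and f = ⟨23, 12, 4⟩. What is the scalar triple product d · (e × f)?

8353

e × f:
i: 18·4 - 19·12 = 72 - 228 = -156
j: 19·23 - (-18)·4 = 437 - (-72) = 509
k: (-18)·12 - 18·23 = -216 - 414 = -630
e × f = (-156, 509, -630)
d · (e × f) = 5·(-156) + (-13)·509 + (-25)·(-630) = -780 - 6617 + 15750 = 8353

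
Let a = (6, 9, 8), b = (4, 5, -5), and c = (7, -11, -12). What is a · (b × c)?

-1205

b × c:
i: 5·(-12) - (-5)·(-11) = -60 - 55 = -115
j: (-5)·7 - 4·(-12) = -35 - (-48) = 13
k: 4·(-11) - 5·7 = -44 - 35 = -79
b × c = (-115, 13, -79)
a · (b × c) = 6·(-115) + 9·13 + 8·(-79) = -690 + 117 - 632 = -1205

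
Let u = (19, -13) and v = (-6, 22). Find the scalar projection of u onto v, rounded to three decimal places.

-17.541

u · v = 19·(-6) + (-13)·22 = -114 - 286 = -400
|v| = √(36 + 484) = √520 ≈ 22.8035
comp_v u = -400 / √520 ≈ -17.541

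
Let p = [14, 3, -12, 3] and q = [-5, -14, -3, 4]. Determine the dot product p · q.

p · q = 14·(-5) + 3·(-14) + (-12)·(-3) + 3·4 = -70 - 42 + 36 + 12 = -64

-64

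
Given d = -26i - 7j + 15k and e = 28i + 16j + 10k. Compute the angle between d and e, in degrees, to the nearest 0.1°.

131.5

d · e = (-26)·28 + (-7)·16 + 15·10 = -728 - 112 + 150 = -690
|d|² = 676 + 49 + 225 = 950,  |d| = √950 ≈ 30.822070
|e|² = 784 + 256 + 100 = 1140,  |e| = √1140 ≈ 33.763886
cos θ = -690 / (30.822070 · 33.763886) ≈ -0.66303
θ = arccos(-0.66303) ≈ 131.5°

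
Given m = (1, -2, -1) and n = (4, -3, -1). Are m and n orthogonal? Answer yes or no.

m · n = 1·4 + (-2)·(-3) + (-1)·(-1) = 4 + 6 + 1 = 11
Nonzero, so the vectors are not orthogonal.

no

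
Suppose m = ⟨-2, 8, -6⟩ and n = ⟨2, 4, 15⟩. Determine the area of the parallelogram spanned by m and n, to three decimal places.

i: 8·15 - (-6)·4 = 120 - (-24) = 144
j: (-6)·2 - (-2)·15 = -12 - (-30) = 18
k: (-2)·4 - 8·2 = -8 - 16 = -24
m × n = (144, 18, -24)
|m × n| = √(144² + 18² + (-24)²) = √21636 ≈ 147.0918

147.092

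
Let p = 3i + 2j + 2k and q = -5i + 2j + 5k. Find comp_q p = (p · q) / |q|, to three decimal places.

p · q = 3·(-5) + 2·2 + 2·5 = -15 + 4 + 10 = -1
|q| = √(25 + 4 + 25) = √54 ≈ 7.3485
comp_q p = -1 / √54 ≈ -0.136

-0.136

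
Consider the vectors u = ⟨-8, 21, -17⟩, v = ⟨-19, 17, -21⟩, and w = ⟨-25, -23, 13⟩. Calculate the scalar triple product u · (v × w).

v × w:
i: 17·13 - (-21)·(-23) = 221 - 483 = -262
j: (-21)·(-25) - (-19)·13 = 525 - (-247) = 772
k: (-19)·(-23) - 17·(-25) = 437 - (-425) = 862
v × w = (-262, 772, 862)
u · (v × w) = (-8)·(-262) + 21·772 + (-17)·862 = 2096 + 16212 - 14654 = 3654

3654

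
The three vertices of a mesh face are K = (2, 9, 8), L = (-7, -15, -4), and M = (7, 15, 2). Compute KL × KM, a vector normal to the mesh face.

KL = (-9, -24, -12)
KM = (5, 6, -6)
i: (-24)·(-6) - (-12)·6 = 144 - (-72) = 216
j: (-12)·5 - (-9)·(-6) = -60 - 54 = -114
k: (-9)·6 - (-24)·5 = -54 - (-120) = 66
KL × KM = (216, -114, 66)

(216, -114, 66)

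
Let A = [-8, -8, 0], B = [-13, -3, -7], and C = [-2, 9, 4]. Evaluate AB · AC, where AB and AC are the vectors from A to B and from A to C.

AB = B − A = (-5, 5, -7)
AC = C − A = (6, 17, 4)
AB · AC = (-5)·6 + 5·17 + (-7)·4 = -30 + 85 - 28 = 27

27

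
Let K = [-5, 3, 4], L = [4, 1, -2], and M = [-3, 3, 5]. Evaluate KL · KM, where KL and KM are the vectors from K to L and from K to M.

KL = L − K = (9, -2, -6)
KM = M − K = (2, 0, 1)
KL · KM = 9·2 + (-2)·0 + (-6)·1 = 18 + 0 - 6 = 12

12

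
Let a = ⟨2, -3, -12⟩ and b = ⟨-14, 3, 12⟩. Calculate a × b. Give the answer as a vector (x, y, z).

i: (-3)·12 - (-12)·3 = -36 - (-36) = 0
j: (-12)·(-14) - 2·12 = 168 - 24 = 144
k: 2·3 - (-3)·(-14) = 6 - 42 = -36
a × b = (0, 144, -36)

(0, 144, -36)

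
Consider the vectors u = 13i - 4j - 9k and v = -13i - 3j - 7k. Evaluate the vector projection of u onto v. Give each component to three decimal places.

(5.383, 1.242, 2.899)

u · v = 13·(-13) + (-4)·(-3) + (-9)·(-7) = -169 + 12 + 63 = -94
|v|² = 169 + 9 + 49 = 227
proj_v u = (-94/227) · (-13, -3, -7) ≈ (5.383, 1.242, 2.899)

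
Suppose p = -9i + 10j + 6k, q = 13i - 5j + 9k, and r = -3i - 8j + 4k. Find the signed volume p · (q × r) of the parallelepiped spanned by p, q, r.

q × r:
i: (-5)·4 - 9·(-8) = -20 - (-72) = 52
j: 9·(-3) - 13·4 = -27 - 52 = -79
k: 13·(-8) - (-5)·(-3) = -104 - 15 = -119
q × r = (52, -79, -119)
p · (q × r) = (-9)·52 + 10·(-79) + 6·(-119) = -468 - 790 - 714 = -1972

-1972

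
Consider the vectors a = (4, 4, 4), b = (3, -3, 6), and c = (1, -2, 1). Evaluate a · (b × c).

b × c:
i: (-3)·1 - 6·(-2) = -3 - (-12) = 9
j: 6·1 - 3·1 = 6 - 3 = 3
k: 3·(-2) - (-3)·1 = -6 - (-3) = -3
b × c = (9, 3, -3)
a · (b × c) = 4·9 + 4·3 + 4·(-3) = 36 + 12 - 12 = 36

36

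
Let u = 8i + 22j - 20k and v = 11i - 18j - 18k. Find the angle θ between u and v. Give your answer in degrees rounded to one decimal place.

u · v = 8·11 + 22·(-18) + (-20)·(-18) = 88 - 396 + 360 = 52
|u|² = 64 + 484 + 400 = 948,  |u| = √948 ≈ 30.789609
|v|² = 121 + 324 + 324 = 769,  |v| = √769 ≈ 27.730849
cos θ = 52 / (30.789609 · 27.730849) ≈ 0.06090
θ = arccos(0.06090) ≈ 86.5°

86.5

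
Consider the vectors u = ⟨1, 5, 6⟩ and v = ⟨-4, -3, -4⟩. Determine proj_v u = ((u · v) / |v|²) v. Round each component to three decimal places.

(4.195, 3.146, 4.195)

u · v = 1·(-4) + 5·(-3) + 6·(-4) = -4 - 15 - 24 = -43
|v|² = 16 + 9 + 16 = 41
proj_v u = (-43/41) · (-4, -3, -4) ≈ (4.195, 3.146, 4.195)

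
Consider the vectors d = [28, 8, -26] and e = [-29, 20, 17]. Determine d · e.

d · e = 28·(-29) + 8·20 + (-26)·17 = -812 + 160 - 442 = -1094

-1094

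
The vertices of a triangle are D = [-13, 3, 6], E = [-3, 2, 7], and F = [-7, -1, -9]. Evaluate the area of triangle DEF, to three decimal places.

80.394

DE = (10, -1, 1),  DF = (6, -4, -15)
i: (-1)·(-15) - 1·(-4) = 15 - (-4) = 19
j: 1·6 - 10·(-15) = 6 - (-150) = 156
k: 10·(-4) - (-1)·6 = -40 - (-6) = -34
DE × DF = (19, 156, -34)
|DE × DF| = √25853 ≈ 160.7887
area = ½ · 160.7887 ≈ 80.394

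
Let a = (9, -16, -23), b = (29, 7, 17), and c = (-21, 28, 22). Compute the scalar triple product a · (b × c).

b × c:
i: 7·22 - 17·28 = 154 - 476 = -322
j: 17·(-21) - 29·22 = -357 - 638 = -995
k: 29·28 - 7·(-21) = 812 - (-147) = 959
b × c = (-322, -995, 959)
a · (b × c) = 9·(-322) + (-16)·(-995) + (-23)·959 = -2898 + 15920 - 22057 = -9035

-9035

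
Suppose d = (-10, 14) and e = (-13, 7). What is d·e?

228

d · e = (-10)·(-13) + 14·7 = 130 + 98 = 228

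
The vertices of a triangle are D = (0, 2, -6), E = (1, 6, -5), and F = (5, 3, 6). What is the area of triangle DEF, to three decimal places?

25.588

DE = (1, 4, 1),  DF = (5, 1, 12)
i: 4·12 - 1·1 = 48 - 1 = 47
j: 1·5 - 1·12 = 5 - 12 = -7
k: 1·1 - 4·5 = 1 - 20 = -19
DE × DF = (47, -7, -19)
|DE × DF| = √2619 ≈ 51.1762
area = ½ · 51.1762 ≈ 25.588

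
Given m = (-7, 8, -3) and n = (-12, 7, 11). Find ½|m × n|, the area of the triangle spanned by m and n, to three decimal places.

81.944

i: 8·11 - (-3)·7 = 88 - (-21) = 109
j: (-3)·(-12) - (-7)·11 = 36 - (-77) = 113
k: (-7)·7 - 8·(-12) = -49 - (-96) = 47
m × n = (109, 113, 47)
|m × n| = √(109² + 113² + 47²) = √26859 ≈ 163.8872
area = ½ · 163.8872 ≈ 81.944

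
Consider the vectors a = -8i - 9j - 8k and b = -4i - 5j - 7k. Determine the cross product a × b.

(23, -24, 4)

i: (-9)·(-7) - (-8)·(-5) = 63 - 40 = 23
j: (-8)·(-4) - (-8)·(-7) = 32 - 56 = -24
k: (-8)·(-5) - (-9)·(-4) = 40 - 36 = 4
a × b = (23, -24, 4)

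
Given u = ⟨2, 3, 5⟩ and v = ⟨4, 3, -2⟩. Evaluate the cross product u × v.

i: 3·(-2) - 5·3 = -6 - 15 = -21
j: 5·4 - 2·(-2) = 20 - (-4) = 24
k: 2·3 - 3·4 = 6 - 12 = -6
u × v = (-21, 24, -6)

(-21, 24, -6)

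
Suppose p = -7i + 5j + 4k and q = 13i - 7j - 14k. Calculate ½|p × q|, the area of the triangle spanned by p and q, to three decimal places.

32.156

i: 5·(-14) - 4·(-7) = -70 - (-28) = -42
j: 4·13 - (-7)·(-14) = 52 - 98 = -46
k: (-7)·(-7) - 5·13 = 49 - 65 = -16
p × q = (-42, -46, -16)
|p × q| = √((-42)² + (-46)² + (-16)²) = √4136 ≈ 64.3117
area = ½ · 64.3117 ≈ 32.156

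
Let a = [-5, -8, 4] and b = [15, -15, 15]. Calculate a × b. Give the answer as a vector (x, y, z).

i: (-8)·15 - 4·(-15) = -120 - (-60) = -60
j: 4·15 - (-5)·15 = 60 - (-75) = 135
k: (-5)·(-15) - (-8)·15 = 75 - (-120) = 195
a × b = (-60, 135, 195)

(-60, 135, 195)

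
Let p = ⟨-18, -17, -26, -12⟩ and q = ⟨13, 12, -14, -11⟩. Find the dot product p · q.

58

p · q = (-18)·13 + (-17)·12 + (-26)·(-14) + (-12)·(-11) = -234 - 204 + 364 + 132 = 58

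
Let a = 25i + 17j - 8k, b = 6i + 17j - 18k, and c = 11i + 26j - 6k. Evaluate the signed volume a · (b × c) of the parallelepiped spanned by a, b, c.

b × c:
i: 17·(-6) - (-18)·26 = -102 - (-468) = 366
j: (-18)·11 - 6·(-6) = -198 - (-36) = -162
k: 6·26 - 17·11 = 156 - 187 = -31
b × c = (366, -162, -31)
a · (b × c) = 25·366 + 17·(-162) + (-8)·(-31) = 9150 - 2754 + 248 = 6644

6644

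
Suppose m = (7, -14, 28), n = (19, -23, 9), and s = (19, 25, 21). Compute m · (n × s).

n × s:
i: (-23)·21 - 9·25 = -483 - 225 = -708
j: 9·19 - 19·21 = 171 - 399 = -228
k: 19·25 - (-23)·19 = 475 - (-437) = 912
n × s = (-708, -228, 912)
m · (n × s) = 7·(-708) + (-14)·(-228) + 28·912 = -4956 + 3192 + 25536 = 23772

23772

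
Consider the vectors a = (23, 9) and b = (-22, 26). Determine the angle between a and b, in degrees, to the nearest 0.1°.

a · b = 23·(-22) + 9·26 = -506 + 234 = -272
|a|² = 529 + 81 = 610,  |a| = √610 ≈ 24.698178
|b|² = 484 + 676 = 1160,  |b| = √1160 ≈ 34.058773
cos θ = -272 / (24.698178 · 34.058773) ≈ -0.32335
θ = arccos(-0.32335) ≈ 108.9°

108.9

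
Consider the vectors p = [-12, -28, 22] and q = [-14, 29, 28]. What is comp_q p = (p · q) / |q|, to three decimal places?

-0.656

p · q = (-12)·(-14) + (-28)·29 + 22·28 = 168 - 812 + 616 = -28
|q| = √(196 + 841 + 784) = √1821 ≈ 42.6732
comp_q p = -28 / √1821 ≈ -0.656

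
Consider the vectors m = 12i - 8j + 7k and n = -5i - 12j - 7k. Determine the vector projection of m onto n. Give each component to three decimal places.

m · n = 12·(-5) + (-8)·(-12) + 7·(-7) = -60 + 96 - 49 = -13
|n|² = 25 + 144 + 49 = 218
proj_n m = (-13/218) · (-5, -12, -7) ≈ (0.298, 0.716, 0.417)

(0.298, 0.716, 0.417)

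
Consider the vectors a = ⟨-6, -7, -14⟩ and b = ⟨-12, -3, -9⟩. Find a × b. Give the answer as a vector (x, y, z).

(21, 114, -66)

i: (-7)·(-9) - (-14)·(-3) = 63 - 42 = 21
j: (-14)·(-12) - (-6)·(-9) = 168 - 54 = 114
k: (-6)·(-3) - (-7)·(-12) = 18 - 84 = -66
a × b = (21, 114, -66)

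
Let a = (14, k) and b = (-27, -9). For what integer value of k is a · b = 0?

-42

a · b = 14·(-27) + k·(-9) = -378 - 9k
Set equal to 0: -9k = 378, so k = -42.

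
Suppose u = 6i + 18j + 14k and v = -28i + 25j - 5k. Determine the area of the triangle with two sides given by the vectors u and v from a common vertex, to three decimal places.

433.693

i: 18·(-5) - 14·25 = -90 - 350 = -440
j: 14·(-28) - 6·(-5) = -392 - (-30) = -362
k: 6·25 - 18·(-28) = 150 - (-504) = 654
u × v = (-440, -362, 654)
|u × v| = √((-440)² + (-362)² + 654²) = √752360 ≈ 867.3869
area = ½ · 867.3869 ≈ 433.693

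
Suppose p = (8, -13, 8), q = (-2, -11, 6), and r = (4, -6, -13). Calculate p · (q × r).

1906

q × r:
i: (-11)·(-13) - 6·(-6) = 143 - (-36) = 179
j: 6·4 - (-2)·(-13) = 24 - 26 = -2
k: (-2)·(-6) - (-11)·4 = 12 - (-44) = 56
q × r = (179, -2, 56)
p · (q × r) = 8·179 + (-13)·(-2) + 8·56 = 1432 + 26 + 448 = 1906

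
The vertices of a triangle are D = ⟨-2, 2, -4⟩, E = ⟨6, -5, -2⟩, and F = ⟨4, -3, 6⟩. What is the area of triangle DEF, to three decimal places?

DE = (8, -7, 2),  DF = (6, -5, 10)
i: (-7)·10 - 2·(-5) = -70 - (-10) = -60
j: 2·6 - 8·10 = 12 - 80 = -68
k: 8·(-5) - (-7)·6 = -40 - (-42) = 2
DE × DF = (-60, -68, 2)
|DE × DF| = √8228 ≈ 90.7083
area = ½ · 90.7083 ≈ 45.354

45.354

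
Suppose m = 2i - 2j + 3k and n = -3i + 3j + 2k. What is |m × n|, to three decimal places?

i: (-2)·2 - 3·3 = -4 - 9 = -13
j: 3·(-3) - 2·2 = -9 - 4 = -13
k: 2·3 - (-2)·(-3) = 6 - 6 = 0
m × n = (-13, -13, 0)
|m × n| = √((-13)² + (-13)² + 0²) = √338 ≈ 18.3848

18.385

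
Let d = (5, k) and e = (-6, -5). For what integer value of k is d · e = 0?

-6

d · e = 5·(-6) + k·(-5) = -30 - 5k
Set equal to 0: -5k = 30, so k = -6.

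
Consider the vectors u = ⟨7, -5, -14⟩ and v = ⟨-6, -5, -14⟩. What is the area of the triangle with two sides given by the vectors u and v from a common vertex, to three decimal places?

96.629

i: (-5)·(-14) - (-14)·(-5) = 70 - 70 = 0
j: (-14)·(-6) - 7·(-14) = 84 - (-98) = 182
k: 7·(-5) - (-5)·(-6) = -35 - 30 = -65
u × v = (0, 182, -65)
|u × v| = √(0² + 182² + (-65)²) = √37349 ≈ 193.2589
area = ½ · 193.2589 ≈ 96.629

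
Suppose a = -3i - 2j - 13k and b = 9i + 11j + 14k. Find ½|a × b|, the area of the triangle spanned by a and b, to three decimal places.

69.056

i: (-2)·14 - (-13)·11 = -28 - (-143) = 115
j: (-13)·9 - (-3)·14 = -117 - (-42) = -75
k: (-3)·11 - (-2)·9 = -33 - (-18) = -15
a × b = (115, -75, -15)
|a × b| = √(115² + (-75)² + (-15)²) = √19075 ≈ 138.1123
area = ½ · 138.1123 ≈ 69.056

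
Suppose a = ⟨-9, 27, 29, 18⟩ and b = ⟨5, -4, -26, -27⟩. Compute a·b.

a · b = (-9)·5 + 27·(-4) + 29·(-26) + 18·(-27) = -45 - 108 - 754 - 486 = -1393

-1393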